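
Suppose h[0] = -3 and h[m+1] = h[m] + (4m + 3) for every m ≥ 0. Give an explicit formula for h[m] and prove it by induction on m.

Claim: h[m] = 2m^2 + m − 3.

Base case: h[0] = -3, and 2·0^2 + 0 − 3 = -3.
Assume h[k] = 2k^2 + k − 3.
Then h[k+1] = h[k] + (4k + 3) = (2k^2 + k − 3) + (4k + 3) = 2k^2 + 5k,
and 2·(k+1)^2 + (k+1) − 3 = 2k^2 + 5k.
By induction, h[m] = 2m^2 + m − 3 for all m ≥ 0.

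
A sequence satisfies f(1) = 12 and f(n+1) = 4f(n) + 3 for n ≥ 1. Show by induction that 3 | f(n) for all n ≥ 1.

Base case: f(1) = 12 = 3·4, so 3 | f(1).
Assume 3 | f(k), so f(k) = 3t for some integer t.
Then f(k+1) = 4f(k) + 3 = 4·(3t) + 3 = 3(4t + 1), so 3 | f(k+1).
This completes the inductive step, so 3 | f(n) for all n ≥ 1.

3 | f(n)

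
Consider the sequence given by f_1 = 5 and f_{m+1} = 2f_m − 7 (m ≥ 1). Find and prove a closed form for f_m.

Claim: f_m = -2^m + 7.

Base case: f_1 = 5, and -2^1 + 7 = -2 + 7 = 5.
Assume f_j = -2^j + 7 for some j ≥ 1.
Then f_{j+1} = 2f_j − 7 = 2·(-2^j + 7) − 7 = -2^{j+1} + 14 − 7 = -2^{j+1} + 7.
Hence f_m = -2^m + 7 for every m ≥ 1, by induction.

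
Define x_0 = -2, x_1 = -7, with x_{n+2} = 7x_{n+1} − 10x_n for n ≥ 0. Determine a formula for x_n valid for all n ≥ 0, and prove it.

Claim: x_n = -2^n − 5^n.

Base cases: x_0 = -2 and -2^0 − 5^0 = -2; x_1 = -7 and -2^1 − 5^1 = -7.
Assume x_j = -2^j − 5^j for all 0 ≤ j ≤ k, where k ≥ 1.
Then x_{k+1} = 7x_k − 10x_{k−1} = 7·(-2^k − 5^k) − 10·(-2^{k−1} − 5^{k−1}) = -(7·2 − 10)2^{k−1} − (7·5 − 10)5^{k−1} = -4·2^{k−1} − 25·5^{k−1} = -2^{k+1} − 5^{k+1}.
By strong induction, x_n = -2^n − 5^n for all n ≥ 0.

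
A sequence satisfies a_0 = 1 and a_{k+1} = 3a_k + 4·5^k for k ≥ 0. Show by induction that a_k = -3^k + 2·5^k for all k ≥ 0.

Base case: a_0 = 1, and -3^0 + 2·5^0 = -1 + 2 = 1.
Assume a_m = -3^m + 2·5^m for some m ≥ 0.
Then a_{m+1} = 3a_m + 4·5^m = 3·(-3^m + 2·5^m) + 4·5^m = -3^{m+1} + 6·5^m + 4·5^m = -3^{m+1} + 10·5^m = -3^{m+1} + 2·5^{m+1}.
By induction, a_k = -3^k + 2·5^k for all k ≥ 0.

a_k = -3^k + 2·5^k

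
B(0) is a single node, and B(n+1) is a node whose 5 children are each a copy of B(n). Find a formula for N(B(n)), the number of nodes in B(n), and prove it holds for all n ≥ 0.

Claim: N(B(n)) = (5^{n+1} − 1)/4.

Base case: N(B(0)) = 1, and (5^{0+1} − 1)/4 = 1.
Assume N(B(r)) = (5^{r+1} − 1)/4.
Then N(B(r+1)) = 1 + 5N(B(r)) = 1 + 5·(5^{r+1} − 1)/4 = 1 + (5^{r+2} − 5)/4 = (4 + 5^{r+2} − 5)/4 = (5^{r+2} − 1)/4.
So the formula holds for r+1, and by induction N(B(n)) = (5^{n+1} − 1)/4 for all n ≥ 0.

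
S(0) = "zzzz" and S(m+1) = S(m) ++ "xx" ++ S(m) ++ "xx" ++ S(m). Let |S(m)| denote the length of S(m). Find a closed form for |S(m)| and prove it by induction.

Claim: |S(m)| = 6·3^m − 2.

Base case: |S(0)| = 4, and 6·3^0 − 2 = 4.
Assume |S(k)| = 6·3^k − 2.
Then |S(k+1)| = 3|S(k)| + 4 = 3(6·3^k − 2) + 4 = 6·3^{k+1} − 6 + 4 = 6·3^{k+1} − 2.
This completes the inductive step, so |S(m)| = 6·3^m − 2 for all m ≥ 0.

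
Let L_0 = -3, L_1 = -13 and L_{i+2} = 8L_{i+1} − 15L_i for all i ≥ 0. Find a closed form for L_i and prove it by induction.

Claim: L_i = -3^i − 2·5^i.

Base cases: L_0 = -3 and -3^0 − 2·5^0 = -3; L_1 = -13 and -3^1 − 2·5^1 = -13.
Assume L_j = -3^j − 2·5^j for all 0 ≤ j ≤ m, where m ≥ 1.
Then L_{m+1} = 8L_m − 15L_{m−1} = 8·(-3^m − 2·5^m) − 15·(-3^{m−1} − 2·5^{m−1}) = -(8·3 − 15)3^{m−1} − 2·(8·5 − 15)5^{m−1} = -9·3^{m−1} − 50·5^{m−1} = -3^{m+1} − 2·5^{m+1}.
Hence L_i = -3^i − 2·5^i for every i ≥ 0, by strong induction.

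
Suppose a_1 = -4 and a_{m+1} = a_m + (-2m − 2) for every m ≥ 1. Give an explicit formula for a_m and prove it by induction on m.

Claim: a_m = -m^2 − m − 2.

Base case: a_1 = -4, and -1^2 − 1 − 2 = -4.
Assume a_j = -j^2 − j − 2.
Then a_{j+1} = a_j + (-2j − 2) = (-j^2 − j − 2) + (-2j − 2) = -j^2 − 3j − 4,
and -(j+1)^2 − (j+1) − 2 = -j^2 − 3j − 4.
This completes the inductive step, so a_m = -m^2 − m − 2 for all m ≥ 1.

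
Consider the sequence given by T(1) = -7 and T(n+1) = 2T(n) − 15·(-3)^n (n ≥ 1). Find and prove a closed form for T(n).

Claim: T(n) = 2^n + 3·(-3)^n.

Base case: T(1) = -7, and 2^1 + 3·(-3)^1 = 2 − 9 = -7.
Assume T(k) = 2^k + 3·(-3)^k for some k ≥ 1.
Then T(k+1) = 2T(k) − 15·(-3)^k = 2·(2^k + 3·(-3)^k) − 15·(-3)^k = 2^{k+1} + 6·(-3)^k − 15·(-3)^k = 2^{k+1} − 9·(-3)^k = 2^{k+1} + 3·(-3)^{k+1}.
By induction, T(n) = 2^n + 3·(-3)^n for all n ≥ 1.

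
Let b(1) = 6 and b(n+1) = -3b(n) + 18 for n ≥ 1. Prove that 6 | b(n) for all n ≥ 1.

Base case: b(1) = 6 = 6·1, so 6 | b(1).
Assume 6 | b(m), so b(m) = 6t for some integer t.
Then b(m+1) = -3b(m) + 18 = -3·(6t) + 18 = 6(-3t + 3), so 6 | b(m+1).
Hence 6 | b(n) for every n ≥ 1, by induction.

6 | b(n)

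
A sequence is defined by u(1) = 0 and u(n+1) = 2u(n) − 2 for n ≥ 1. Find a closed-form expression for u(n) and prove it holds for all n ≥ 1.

Claim: u(n) = -2^n + 2.

Base case: u(1) = 0, and -2^1 + 2 = -2 + 2 = 0.
Assume u(m) = -2^m + 2 for some m ≥ 1.
Then u(m+1) = 2u(m) − 2 = 2·(-2^m + 2) − 2 = -2^{m+1} + 4 − 2 = -2^{m+1} + 2.
This completes the inductive step, so u(n) = -2^n + 2 for all n ≥ 1.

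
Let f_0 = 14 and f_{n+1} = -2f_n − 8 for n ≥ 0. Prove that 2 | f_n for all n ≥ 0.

Base case: f_0 = 14 = 2·7, so 2 | f_0.
Assume 2 | f_k, so f_k = 2t for some integer t.
Then f_{k+1} = -2f_k − 8 = -2·(2t) − 8 = 2(-2t − 4), so 2 | f_{k+1}.
Hence 2 | f_n for every n ≥ 0, by induction.

2 | f_n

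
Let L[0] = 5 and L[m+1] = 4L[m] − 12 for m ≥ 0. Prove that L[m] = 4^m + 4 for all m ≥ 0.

Base case: L[0] = 5, and 4^0 + 4 = 1 + 4 = 5.
Assume L[k] = 4^k + 4 for some k ≥ 0.
Then L[k+1] = 4L[k] − 12 = 4·(4^k + 4) − 12 = 4^{k+1} + 16 − 12 = 4^{k+1} + 4.
This completes the inductive step, so L[m] = 4^m + 4 for all m ≥ 0.

L[m] = 4^m + 4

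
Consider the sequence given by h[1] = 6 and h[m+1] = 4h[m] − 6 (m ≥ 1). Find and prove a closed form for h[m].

Claim: h[m] = 4^m + 2.

Base case: h[1] = 6, and 4^1 + 2 = 4 + 2 = 6.
Assume h[k] = 4^k + 2 for some k ≥ 1.
Then h[k+1] = 4h[k] − 6 = 4·(4^k + 2) − 6 = 4^{k+1} + 8 − 6 = 4^{k+1} + 2.
Hence h[m] = 4^m + 2 for every m ≥ 1, by induction.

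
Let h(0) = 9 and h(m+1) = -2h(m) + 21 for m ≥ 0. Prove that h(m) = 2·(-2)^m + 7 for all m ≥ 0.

Base case: h(0) = 9, and 2·(-2)^0 + 7 = 2 + 7 = 9.
Assume h(j) = 2·(-2)^j + 7 for some j ≥ 0.
Then h(j+1) = -2h(j) + 21 = -2·(2·(-2)^j + 7) + 21 = -4·(-2)^j − 14 + 21 = 2·(-2)^{j+1} + 7.
Hence h(m) = 2·(-2)^m + 7 for every m ≥ 0, by induction.

h(m) = 2·(-2)^m + 7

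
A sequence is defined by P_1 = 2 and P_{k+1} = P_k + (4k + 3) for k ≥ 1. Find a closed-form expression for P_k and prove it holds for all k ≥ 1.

Claim: P_k = 2k^2 + k − 1.

Base case: P_1 = 2, and 2·1^2 + 1 − 1 = 2.
Assume P_r = 2r^2 + r − 1.
Then P_{r+1} = P_r + (4r + 3) = (2r^2 + r − 1) + (4r + 3) = 2r^2 + 5r + 2,
and 2·(r+1)^2 + (r+1) − 1 = 2r^2 + 5r + 2.
By induction, P_k = 2k^2 + k − 1 for all k ≥ 1.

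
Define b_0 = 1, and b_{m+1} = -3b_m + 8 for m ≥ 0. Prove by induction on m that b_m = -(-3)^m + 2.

Base case: b_0 = 1, and -(-3)^0 + 2 = -1 + 2 = 1.
Assume b_r = -(-3)^r + 2 for some r ≥ 0.
Then b_{r+1} = -3b_r + 8 = -3·(-(-3)^r + 2) + 8 = 3·(-3)^r − 6 + 8 = -(-3)^{r+1} + 2.
Hence b_m = -(-3)^m + 2 for every m ≥ 0, by induction.

b_m = -(-3)^m + 2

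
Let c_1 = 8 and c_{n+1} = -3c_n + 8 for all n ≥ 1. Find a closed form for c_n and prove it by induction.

Claim: c_n = -2·(-3)^n + 2.

Base case: c_1 = 8, and -2·(-3)^1 + 2 = 6 + 2 = 8.
Assume c_j = -2·(-3)^j + 2 for some j ≥ 1.
Then c_{j+1} = -3c_j + 8 = -3·(-2·(-3)^j + 2) + 8 = 6·(-3)^j − 6 + 8 = -2·(-3)^{j+1} + 2.
So the formula holds for j+1, and by induction c_n = -2·(-3)^n + 2 for all n ≥ 1.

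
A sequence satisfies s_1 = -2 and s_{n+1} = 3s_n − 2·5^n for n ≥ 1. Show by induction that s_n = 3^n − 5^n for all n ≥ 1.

Base case: s_1 = -2, and 3^1 − 5^1 = 3 − 5 = -2.
Assume s_j = 3^j − 5^j for some j ≥ 1.
Then s_{j+1} = 3s_j − 2·5^j = 3·(3^j − 5^j) − 2·5^j = 3^{j+1} − 3·5^j − 2·5^j = 3^{j+1} − 5·5^j = 3^{j+1} − 5^{j+1}.
So the formula holds for j+1, and by induction s_n = 3^n − 5^n for all n ≥ 1.

s_n = 3^n − 5^n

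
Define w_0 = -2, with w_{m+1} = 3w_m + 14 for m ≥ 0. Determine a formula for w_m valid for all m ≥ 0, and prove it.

Claim: w_m = 5·3^m − 7.

Base case: w_0 = -2, and 5·3^0 − 7 = 5 − 7 = -2.
Assume w_r = 5·3^r − 7 for some r ≥ 0.
Then w_{r+1} = 3w_r + 14 = 3·(5·3^r − 7) + 14 = 15·3^r − 21 + 14 = 5·3^{r+1} − 7.
Hence w_m = 5·3^m − 7 for every m ≥ 0, by induction.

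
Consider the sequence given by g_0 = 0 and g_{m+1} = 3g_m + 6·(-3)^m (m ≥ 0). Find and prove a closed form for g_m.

Claim: g_m = 3^m − (-3)^m.

Base case: g_0 = 0, and 3^0 − (-3)^0 = 1 − 1 = 0.
Assume g_r = 3^r − (-3)^r for some r ≥ 0.
Then g_{r+1} = 3g_r + 6·(-3)^r = 3·(3^r − (-3)^r) + 6·(-3)^r = 3^{r+1} − 3·(-3)^r + 6·(-3)^r = 3^{r+1} + 3·(-3)^r = 3^{r+1} − (-3)^{r+1}.
By induction, g_m = 3^m − (-3)^m for all m ≥ 0.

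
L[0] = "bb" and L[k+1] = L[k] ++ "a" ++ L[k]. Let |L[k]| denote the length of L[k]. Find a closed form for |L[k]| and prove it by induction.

Claim: |L[k]| = 3·2^k − 1.

Base case: |L[0]| = 2, and 3·2^0 − 1 = 2.
Assume |L[r]| = 3·2^r − 1.
Then |L[r+1]| = |L[r]| + 1 + |L[r]| = 2|L[r]| + 1 = 2(3·2^r − 1) + 1 = 3·2^{r+1} − 2 + 1 = 3·2^{r+1} − 1.
So the formula holds for r+1, and by induction |L[k]| = 3·2^k − 1 for all k ≥ 0.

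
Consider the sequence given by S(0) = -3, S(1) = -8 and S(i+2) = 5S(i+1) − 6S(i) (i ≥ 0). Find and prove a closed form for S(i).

Claim: S(i) = -2^i − 2·3^i.

Base cases: S(0) = -3 and -2^0 − 2·3^0 = -3; S(1) = -8 and -2^1 − 2·3^1 = -8.
Assume S(j) = -2^j − 2·3^j for all 0 ≤ j ≤ k, where k ≥ 1.
Then S(k+1) = 5S(k) − 6S(k−1) = 5·(-2^k − 2·3^k) − 6·(-2^{k−1} − 2·3^{k−1}) = -(5·2 − 6)2^{k−1} − 2·(5·3 − 6)3^{k−1} = -4·2^{k−1} − 18·3^{k−1} = -2^{k+1} − 2·3^{k+1}.
By strong induction, S(i) = -2^i − 2·3^i for all i ≥ 0.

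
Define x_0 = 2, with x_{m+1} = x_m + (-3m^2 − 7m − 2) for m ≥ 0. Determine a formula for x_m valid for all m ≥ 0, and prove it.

Claim: x_m = -m^3 − 2m^2 + m + 2.

Base case: x_0 = 2, and -0^3 − 2·0^2 + 0 + 2 = 2.
Assume x_k = -k^3 − 2k^2 + k + 2.
Then x_{k+1} = x_k + (-3k^2 − 7k − 2) = (-k^3 − 2k^2 + k + 2) + (-3k^2 − 7k − 2) = -k^3 − 5k^2 − 6k,
and -(k+1)^3 − 2·(k+1)^2 + (k+1) + 2 = -k^3 − 5k^2 − 6k.
Hence x_m = -m^3 − 2m^2 + m + 2 for every m ≥ 0, by induction.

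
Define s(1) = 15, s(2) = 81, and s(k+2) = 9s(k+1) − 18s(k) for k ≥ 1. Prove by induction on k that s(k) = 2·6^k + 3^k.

Base cases: s(1) = 15 and 2·6^1 + 3^1 = 15; s(2) = 81 and 2·6^2 + 3^2 = 81.
Assume s(j) = 2·6^j + 3^j for all 1 ≤ j ≤ m, where m ≥ 2.
Then s(m+1) = 9s(m) − 18s(m−1) = 9·(2·6^m + 3^m) − 18·(2·6^{m−1} + 3^{m−1}) = 2·(9·6 − 18)6^{m−1} + (9·3 − 18)3^{m−1} = 72·6^{m−1} + 9·3^{m−1} = 2·6^{m+1} + 3^{m+1}.
This completes the inductive step, so s(k) = 2·6^k + 3^k for all k ≥ 1.

s(k) = 2·6^k + 3^k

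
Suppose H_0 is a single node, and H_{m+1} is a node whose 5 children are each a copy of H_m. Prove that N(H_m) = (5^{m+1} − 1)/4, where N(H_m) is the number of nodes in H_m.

Base case: N(H_0) = 1, and (5^{0+1} − 1)/4 = 1.
Assume N(H_k) = (5^{k+1} − 1)/4.
Then N(H_{k+1}) = 1 + 5N(H_k) = 1 + 5·(5^{k+1} − 1)/4 = 1 + (5^{k+2} − 5)/4 = (4 + 5^{k+2} − 5)/4 = (5^{k+2} − 1)/4.
By induction, N(H_m) = (5^{m+1} − 1)/4 for all m ≥ 0.

N(H_m) = (5^{m+1} − 1)/4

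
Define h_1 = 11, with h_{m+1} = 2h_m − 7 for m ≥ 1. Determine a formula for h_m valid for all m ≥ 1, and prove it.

Claim: h_m = 2^{m+1} + 7.

Base case: h_1 = 11, and 2^{1+1} + 7 = 4 + 7 = 11.
Assume h_k = 2^{k+1} + 7 for some k ≥ 1.
Then h_{k+1} = 2h_k − 7 = 2·(2^{k+1} + 7) − 7 = 2^{k+2} + 14 − 7 = 2^{k+2} + 7.
So the formula holds for k+1, and by induction h_m = 2^{m+1} + 7 for all m ≥ 1.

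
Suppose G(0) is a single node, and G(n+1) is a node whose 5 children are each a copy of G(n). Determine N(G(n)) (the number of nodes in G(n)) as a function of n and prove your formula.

Claim: N(G(n)) = (5^{n+1} − 1)/4.

Base case: N(G(0)) = 1, and (5^{0+1} − 1)/4 = 1.
Assume N(G(k)) = (5^{k+1} − 1)/4.
Then N(G(k+1)) = 1 + 5N(G(k)) = 1 + 5·(5^{k+1} − 1)/4 = 1 + (5^{k+2} − 5)/4 = (4 + 5^{k+2} − 5)/4 = (5^{k+2} − 1)/4.
So the formula holds for k+1, and by induction N(G(n)) = (5^{n+1} − 1)/4 for all n ≥ 0.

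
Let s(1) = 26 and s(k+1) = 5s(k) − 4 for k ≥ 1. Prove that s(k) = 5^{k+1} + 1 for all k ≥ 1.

Base case: s(1) = 26, and 5^{1+1} + 1 = 25 + 1 = 26.
Assume s(r) = 5^{r+1} + 1 for some r ≥ 1.
Then s(r+1) = 5s(r) − 4 = 5·(5^{r+1} + 1) − 4 = 5^{r+2} + 5 − 4 = 5^{r+2} + 1.
So the formula holds for r+1, and by induction s(k) = 5^{k+1} + 1 for all k ≥ 1.

s(k) = 5^{k+1} + 1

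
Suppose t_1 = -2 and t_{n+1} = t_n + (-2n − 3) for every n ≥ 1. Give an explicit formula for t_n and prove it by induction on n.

Claim: t_n = -n^2 − 2n + 1.

Base case: t_1 = -2, and -1^2 − 2·1 + 1 = -2.
Assume t_r = -r^2 − 2r + 1.
Then t_{r+1} = t_r + (-2r − 3) = (-r^2 − 2r + 1) + (-2r − 3) = -r^2 − 4r − 2,
and -(r+1)^2 − 2·(r+1) + 1 = -r^2 − 4r − 2.
Hence t_n = -n^2 − 2n + 1 for every n ≥ 1, by induction.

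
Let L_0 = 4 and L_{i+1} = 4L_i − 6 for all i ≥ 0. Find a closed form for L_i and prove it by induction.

Claim: L_i = 2·4^i + 2.

Base case: L_0 = 4, and 2·4^0 + 2 = 2 + 2 = 4.
Assume L_m = 2·4^m + 2 for some m ≥ 0.
Then L_{m+1} = 4L_m − 6 = 4·(2·4^m + 2) − 6 = 8·4^m + 8 − 6 = 2·4^{m+1} + 2.
So the formula holds for m+1, and by induction L_i = 2·4^i + 2 for all i ≥ 0.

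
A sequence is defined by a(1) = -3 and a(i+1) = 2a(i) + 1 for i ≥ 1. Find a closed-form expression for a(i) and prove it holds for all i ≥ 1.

Claim: a(i) = -2^i − 1.

Base case: a(1) = -3, and -2^1 − 1 = -2 − 1 = -3.
Assume a(r) = -2^r − 1 for some r ≥ 1.
Then a(r+1) = 2a(r) + 1 = 2·(-2^r − 1) + 1 = -2^{r+1} − 2 + 1 = -2^{r+1} − 1.
Hence a(i) = -2^i − 1 for every i ≥ 1, by induction.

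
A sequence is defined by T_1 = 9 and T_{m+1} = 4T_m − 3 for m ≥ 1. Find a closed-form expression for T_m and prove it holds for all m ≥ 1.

Claim: T_m = 2·4^m + 1.

Base case: T_1 = 9, and 2·4^1 + 1 = 8 + 1 = 9.
Assume T_k = 2·4^k + 1 for some k ≥ 1.
Then T_{k+1} = 4T_k − 3 = 4·(2·4^k + 1) − 3 = 8·4^k + 4 − 3 = 2·4^{k+1} + 1.
This completes the inductive step, so T_m = 2·4^m + 1 for all m ≥ 1.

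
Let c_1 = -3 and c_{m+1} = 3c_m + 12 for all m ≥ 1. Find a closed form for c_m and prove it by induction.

Claim: c_m = 3^m − 6.

Base case: c_1 = -3, and 3^1 − 6 = 3 − 6 = -3.
Assume c_k = 3^k − 6 for some k ≥ 1.
Then c_{k+1} = 3c_k + 12 = 3·(3^k − 6) + 12 = 3^{k+1} − 18 + 12 = 3^{k+1} − 6.
By induction, c_m = 3^m − 6 for all m ≥ 1.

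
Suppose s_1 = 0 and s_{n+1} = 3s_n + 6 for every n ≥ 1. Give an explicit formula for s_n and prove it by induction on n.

Claim: s_n = 3^n − 3.

Base case: s_1 = 0, and 3^1 − 3 = 3 − 3 = 0.
Assume s_j = 3^j − 3 for some j ≥ 1.
Then s_{j+1} = 3s_j + 6 = 3·(3^j − 3) + 6 = 3^{j+1} − 9 + 6 = 3^{j+1} − 3.
Hence s_n = 3^n − 3 for every n ≥ 1, by induction.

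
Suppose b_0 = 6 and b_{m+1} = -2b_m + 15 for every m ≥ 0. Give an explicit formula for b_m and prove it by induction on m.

Claim: b_m = (-2)^m + 5.

Base case: b_0 = 6, and (-2)^0 + 5 = 1 + 5 = 6.
Assume b_j = (-2)^j + 5 for some j ≥ 0.
Then b_{j+1} = -2b_j + 15 = -2·((-2)^j + 5) + 15 = -2·(-2)^j − 10 + 15 = (-2)^{j+1} + 5.
So the formula holds for j+1, and by induction b_m = (-2)^m + 5 for all m ≥ 0.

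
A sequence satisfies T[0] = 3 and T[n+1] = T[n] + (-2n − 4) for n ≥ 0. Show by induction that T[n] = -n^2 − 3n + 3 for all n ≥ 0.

Base case: T[0] = 3, and -0^2 − 3·0 + 3 = 3.
Assume T[k] = -k^2 − 3k + 3.
Then T[k+1] = T[k] + (-2k − 4) = (-k^2 − 3k + 3) + (-2k − 4) = -k^2 − 5k − 1,
and -(k+1)^2 − 3·(k+1) + 3 = -k^2 − 5k − 1.
By induction, T[n] = -n^2 − 3n + 3 for all n ≥ 0.

T[n] = -n^2 − 3n + 3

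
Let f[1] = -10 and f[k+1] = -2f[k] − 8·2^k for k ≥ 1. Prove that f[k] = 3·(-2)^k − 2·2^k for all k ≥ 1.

Base case: f[1] = -10, and 3·(-2)^1 − 2·2^1 = -6 − 4 = -10.
Assume f[m] = 3·(-2)^m − 2·2^m for some m ≥ 1.
Then f[m+1] = -2f[m] − 8·2^m = -2·(3·(-2)^m − 2·2^m) − 8·2^m = 3·(-2)^{m+1} + 4·2^m − 8·2^m = 3·(-2)^{m+1} − 4·2^m = 3·(-2)^{m+1} − 2·2^{m+1}.
So the formula holds for m+1, and by induction f[k] = 3·(-2)^k − 2·2^k for all k ≥ 1.

f[k] = 3·(-2)^k − 2·2^k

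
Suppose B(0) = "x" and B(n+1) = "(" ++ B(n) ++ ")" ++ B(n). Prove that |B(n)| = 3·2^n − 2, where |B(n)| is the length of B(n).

Base case: |B(0)| = 1, and 3·2^0 − 2 = 1.
Assume |B(r)| = 3·2^r − 2.
Then |B(r+1)| = 1 + |B(r)| + 1 + |B(r)| = 2|B(r)| + 2 = 2(3·2^r − 2) + 2 = 3·2^{r+1} − 4 + 2 = 3·2^{r+1} − 2.
This completes the inductive step, so |B(n)| = 3·2^n − 2 for all n ≥ 0.

|B(n)| = 3·2^n − 2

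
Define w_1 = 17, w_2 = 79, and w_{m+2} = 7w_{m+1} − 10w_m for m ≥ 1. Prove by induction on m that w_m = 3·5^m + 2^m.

Base cases: w_1 = 17 and 3·5^1 + 2^1 = 17; w_2 = 79 and 3·5^2 + 2^2 = 79.
Assume w_i = 3·5^i + 2^i for all 1 ≤ i ≤ j, where j ≥ 2.
Then w_{j+1} = 7w_j − 10w_{j−1} = 7·(3·5^j + 2^j) − 10·(3·5^{j−1} + 2^{j−1}) = 3·(7·5 − 10)5^{j−1} + (7·2 − 10)2^{j−1} = 75·5^{j−1} + 4·2^{j−1} = 3·5^{j+1} + 2^{j+1}.
This completes the inductive step, so w_m = 3·5^m + 2^m for all m ≥ 1.

w_m = 3·5^m + 2^m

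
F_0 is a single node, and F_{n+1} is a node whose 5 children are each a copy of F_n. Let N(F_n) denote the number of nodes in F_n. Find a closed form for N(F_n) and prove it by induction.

Claim: N(F_n) = (5^{n+1} − 1)/4.

Base case: N(F_0) = 1, and (5^{0+1} − 1)/4 = 1.
Assume N(F_k) = (5^{k+1} − 1)/4.
Then N(F_{k+1}) = 1 + 5N(F_k) = 1 + 5·(5^{k+1} − 1)/4 = 1 + (5^{k+2} − 5)/4 = (4 + 5^{k+2} − 5)/4 = (5^{k+2} − 1)/4.
By induction, N(F_n) = (5^{n+1} − 1)/4 for all n ≥ 0.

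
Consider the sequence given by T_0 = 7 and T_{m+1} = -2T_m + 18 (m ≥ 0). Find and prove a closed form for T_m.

Claim: T_m = (-2)^m + 6.

Base case: T_0 = 7, and (-2)^0 + 6 = 1 + 6 = 7.
Assume T_r = (-2)^r + 6 for some r ≥ 0.
Then T_{r+1} = -2T_r + 18 = -2·((-2)^r + 6) + 18 = -2·(-2)^r − 12 + 18 = (-2)^{r+1} + 6.
This completes the inductive step, so T_m = (-2)^m + 6 for all m ≥ 0.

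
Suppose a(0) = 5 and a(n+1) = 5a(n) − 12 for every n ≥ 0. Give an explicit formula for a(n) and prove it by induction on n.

Claim: a(n) = 2·5^n + 3.

Base case: a(0) = 5, and 2·5^0 + 3 = 2 + 3 = 5.
Assume a(k) = 2·5^k + 3 for some k ≥ 0.
Then a(k+1) = 5a(k) − 12 = 5·(2·5^k + 3) − 12 = 10·5^k + 15 − 12 = 2·5^{k+1} + 3.
So the formula holds for k+1, and by induction a(n) = 2·5^n + 3 for all n ≥ 0.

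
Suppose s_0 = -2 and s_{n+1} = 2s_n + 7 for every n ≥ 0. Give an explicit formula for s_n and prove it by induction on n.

Claim: s_n = 5·2^n − 7.

Base case: s_0 = -2, and 5·2^0 − 7 = 5 − 7 = -2.
Assume s_m = 5·2^m − 7 for some m ≥ 0.
Then s_{m+1} = 2s_m + 7 = 2·(5·2^m − 7) + 7 = 10·2^m − 14 + 7 = 5·2^{m+1} − 7.
Hence s_n = 5·2^n − 7 for every n ≥ 0, by induction.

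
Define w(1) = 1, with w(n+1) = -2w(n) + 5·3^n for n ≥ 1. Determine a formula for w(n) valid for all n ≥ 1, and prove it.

Claim: w(n) = (-2)^n + 3^n.

Base case: w(1) = 1, and (-2)^1 + 3^1 = -2 + 3 = 1.
Assume w(m) = (-2)^m + 3^m for some m ≥ 1.
Then w(m+1) = -2w(m) + 5·3^m = -2·((-2)^m + 3^m) + 5·3^m = (-2)^{m+1} − 2·3^m + 5·3^m = (-2)^{m+1} + 3·3^m = (-2)^{m+1} + 3^{m+1}.
So the formula holds for m+1, and by induction w(n) = (-2)^n + 3^n for all n ≥ 1.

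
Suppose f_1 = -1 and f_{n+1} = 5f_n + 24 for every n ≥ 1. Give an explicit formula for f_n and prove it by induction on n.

Claim: f_n = 5^n − 6.

Base case: f_1 = -1, and 5^1 − 6 = 5 − 6 = -1.
Assume f_j = 5^j − 6 for some j ≥ 1.
Then f_{j+1} = 5f_j + 24 = 5·(5^j − 6) + 24 = 5^{j+1} − 30 + 24 = 5^{j+1} − 6.
So the formula holds for j+1, and by induction f_n = 5^n − 6 for all n ≥ 1.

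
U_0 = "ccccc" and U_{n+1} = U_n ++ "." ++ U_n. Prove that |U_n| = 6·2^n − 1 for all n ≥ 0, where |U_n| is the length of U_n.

Base case: |U_0| = 5, and 6·2^0 − 1 = 5.
Assume |U_m| = 6·2^m − 1.
Then |U_{m+1}| = |U_m| + 1 + |U_m| = 2|U_m| + 1 = 2(6·2^m − 1) + 1 = 6·2^{m+1} − 2 + 1 = 6·2^{m+1} − 1.
This completes the inductive step, so |U_n| = 6·2^n − 1 for all n ≥ 0.

|U_n| = 6·2^n − 1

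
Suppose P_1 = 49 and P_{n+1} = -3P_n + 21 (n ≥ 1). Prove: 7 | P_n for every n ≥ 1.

Base case: P_1 = 49 = 7·7, so 7 | P_1.
Assume 7 | P_m, so P_m = 7t for some integer t.
Then P_{m+1} = -3P_m + 21 = -3·(7t) + 21 = 7(-3t + 3), so 7 | P_{m+1}.
By induction, 7 | P_n for all n ≥ 1.

7 | P_n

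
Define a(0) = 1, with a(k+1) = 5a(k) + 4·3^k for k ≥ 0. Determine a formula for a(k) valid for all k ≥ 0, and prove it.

Claim: a(k) = 3·5^k − 2·3^k.

Base case: a(0) = 1, and 3·5^0 − 2·3^0 = 3 − 2 = 1.
Assume a(m) = 3·5^m − 2·3^m for some m ≥ 0.
Then a(m+1) = 5a(m) + 4·3^m = 5·(3·5^m − 2·3^m) + 4·3^m = 3·5^{m+1} − 10·3^m + 4·3^m = 3·5^{m+1} − 6·3^m = 3·5^{m+1} − 2·3^{m+1}.
Hence a(k) = 3·5^k − 2·3^k for every k ≥ 0, by induction.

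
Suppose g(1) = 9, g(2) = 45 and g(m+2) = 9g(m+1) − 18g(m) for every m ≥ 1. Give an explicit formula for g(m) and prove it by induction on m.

Claim: g(m) = 3^m + 6^m.

Base cases: g(1) = 9 and 3^1 + 6^1 = 9; g(2) = 45 and 3^2 + 6^2 = 45.
Assume g(i) = 3^i + 6^i for all 1 ≤ i ≤ j, where j ≥ 2.
Then g(j+1) = 9g(j) − 18g(j−1) = 9·(3^j + 6^j) − 18·(3^{j−1} + 6^{j−1}) = (9·3 − 18)3^{j−1} + (9·6 − 18)6^{j−1} = 9·3^{j−1} + 36·6^{j−1} = 3^{j+1} + 6^{j+1}.
Hence g(m) = 3^m + 6^m for every m ≥ 1, by strong induction.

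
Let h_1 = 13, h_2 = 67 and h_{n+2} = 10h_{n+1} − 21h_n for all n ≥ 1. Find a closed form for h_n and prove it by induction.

Claim: h_n = 2·3^n + 7^n.

Base cases: h_1 = 13 and 2·3^1 + 7^1 = 13; h_2 = 67 and 2·3^2 + 7^2 = 67.
Assume h_j = 2·3^j + 7^j for all 1 ≤ j ≤ k, where k ≥ 2.
Then h_{k+1} = 10h_k − 21h_{k−1} = 10·(2·3^k + 7^k) − 21·(2·3^{k−1} + 7^{k−1}) = 2·(10·3 − 21)3^{k−1} + (10·7 − 21)7^{k−1} = 18·3^{k−1} + 49·7^{k−1} = 2·3^{k+1} + 7^{k+1}.
Hence h_n = 2·3^n + 7^n for every n ≥ 1, by strong induction.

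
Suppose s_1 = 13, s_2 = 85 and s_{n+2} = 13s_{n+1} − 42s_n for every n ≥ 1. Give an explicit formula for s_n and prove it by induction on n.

Claim: s_n = 6^n + 7^n.

Base cases: s_1 = 13 and 6^1 + 7^1 = 13; s_2 = 85 and 6^2 + 7^2 = 85.
Assume s_j = 6^j + 7^j for all 1 ≤ j ≤ k, where k ≥ 2.
Then s_{k+1} = 13s_k − 42s_{k−1} = 13·(6^k + 7^k) − 42·(6^{k−1} + 7^{k−1}) = (13·6 − 42)6^{k−1} + (13·7 − 42)7^{k−1} = 36·6^{k−1} + 49·7^{k−1} = 6^{k+1} + 7^{k+1}.
By strong induction, s_n = 6^n + 7^n for all n ≥ 1.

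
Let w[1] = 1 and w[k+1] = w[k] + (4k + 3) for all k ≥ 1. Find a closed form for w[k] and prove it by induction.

Claim: w[k] = 2k^2 + k − 2.

Base case: w[1] = 1, and 2·1^2 + 1 − 2 = 1.
Assume w[r] = 2r^2 + r − 2.
Then w[r+1] = w[r] + (4r + 3) = (2r^2 + r − 2) + (4r + 3) = 2r^2 + 5r + 1,
and 2·(r+1)^2 + (r+1) − 2 = 2r^2 + 5r + 1.
This completes the inductive step, so w[k] = 2k^2 + k − 2 for all k ≥ 1.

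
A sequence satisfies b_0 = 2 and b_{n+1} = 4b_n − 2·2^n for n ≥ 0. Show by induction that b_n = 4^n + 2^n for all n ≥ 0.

Base case: b_0 = 2, and 4^0 + 2^0 = 1 + 1 = 2.
Assume b_j = 4^j + 2^j for some j ≥ 0.
Then b_{j+1} = 4b_j − 2·2^j = 4·(4^j + 2^j) − 2·2^j = 4^{j+1} + 4·2^j − 2·2^j = 4^{j+1} + 2·2^j = 4^{j+1} + 2^{j+1}.
Hence b_n = 4^n + 2^n for every n ≥ 0, by induction.

b_n = 4^n + 2^n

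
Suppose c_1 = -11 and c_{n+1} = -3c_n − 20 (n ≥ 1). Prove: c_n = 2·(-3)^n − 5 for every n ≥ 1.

Base case: c_1 = -11, and 2·(-3)^1 − 5 = -6 − 5 = -11.
Assume c_r = 2·(-3)^r − 5 for some r ≥ 1.
Then c_{r+1} = -3c_r − 20 = -3·(2·(-3)^r − 5) − 20 = -6·(-3)^r + 15 − 20 = 2·(-3)^{r+1} − 5.
So the formula holds for r+1, and by induction c_n = 2·(-3)^n − 5 for all n ≥ 1.

c_n = 2·(-3)^n − 5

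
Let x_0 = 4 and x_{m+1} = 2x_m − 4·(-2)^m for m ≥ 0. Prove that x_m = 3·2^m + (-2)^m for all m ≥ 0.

Base case: x_0 = 4, and 3·2^0 + (-2)^0 = 3 + 1 = 4.
Assume x_j = 3·2^j + (-2)^j for some j ≥ 0.
Then x_{j+1} = 2x_j − 4·(-2)^j = 2·(3·2^j + (-2)^j) − 4·(-2)^j = 3·2^{j+1} + 2·(-2)^j − 4·(-2)^j = 3·2^{j+1} − 2·(-2)^j = 3·2^{j+1} + (-2)^{j+1}.
This completes the inductive step, so x_m = 3·2^m + (-2)^m for all m ≥ 0.

x_m = 3·2^m + (-2)^m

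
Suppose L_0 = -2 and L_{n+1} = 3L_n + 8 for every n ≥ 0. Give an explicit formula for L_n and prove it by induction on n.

Claim: L_n = 2·3^n − 4.

Base case: L_0 = -2, and 2·3^0 − 4 = 2 − 4 = -2.
Assume L_r = 2·3^r − 4 for some r ≥ 0.
Then L_{r+1} = 3L_r + 8 = 3·(2·3^r − 4) + 8 = 6·3^r − 12 + 8 = 2·3^{r+1} − 4.
Hence L_n = 2·3^n − 4 for every n ≥ 0, by induction.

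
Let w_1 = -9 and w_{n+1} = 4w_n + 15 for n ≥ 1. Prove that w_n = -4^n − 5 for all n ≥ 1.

Base case: w_1 = -9, and -4^1 − 5 = -4 − 5 = -9.
Assume w_j = -4^j − 5 for some j ≥ 1.
Then w_{j+1} = 4w_j + 15 = 4·(-4^j − 5) + 15 = -4^{j+1} − 20 + 15 = -4^{j+1} − 5.
So the formula holds for j+1, and by induction w_n = -4^n − 5 for all n ≥ 1.

w_n = -4^n − 5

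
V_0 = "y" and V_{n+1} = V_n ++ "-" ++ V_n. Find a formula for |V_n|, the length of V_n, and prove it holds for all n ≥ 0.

Claim: |V_n| = 2^{n+1} − 1.

Base case: |V_0| = 1, and 2^{0+1} − 1 = 1.
Assume |V_r| = 2^{r+1} − 1.
Then |V_{r+1}| = |V_r| + 1 + |V_r| = 2|V_r| + 1 = 2(2^{r+1} − 1) + 1 = 2^{r+2} − 2 + 1 = 2^{r+2} − 1.
By induction, |V_n| = 2^{n+1} − 1 for all n ≥ 0.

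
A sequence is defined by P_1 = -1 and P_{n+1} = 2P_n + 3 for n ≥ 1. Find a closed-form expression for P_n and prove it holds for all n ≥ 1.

Claim: P_n = 2^n − 3.

Base case: P_1 = -1, and 2^1 − 3 = 2 − 3 = -1.
Assume P_r = 2^r − 3 for some r ≥ 1.
Then P_{r+1} = 2P_r + 3 = 2·(2^r − 3) + 3 = 2^{r+1} − 6 + 3 = 2^{r+1} − 3.
Hence P_n = 2^n − 3 for every n ≥ 1, by induction.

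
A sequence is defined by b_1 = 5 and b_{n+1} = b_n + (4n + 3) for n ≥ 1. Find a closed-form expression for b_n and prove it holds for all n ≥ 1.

Claim: b_n = 2n^2 + n + 2.

Base case: b_1 = 5, and 2·1^2 + 1 + 2 = 5.
Assume b_r = 2r^2 + r + 2.
Then b_{r+1} = b_r + (4r + 3) = (2r^2 + r + 2) + (4r + 3) = 2r^2 + 5r + 5,
and 2·(r+1)^2 + (r+1) + 2 = 2r^2 + 5r + 5.
By induction, b_n = 2n^2 + n + 2 for all n ≥ 1.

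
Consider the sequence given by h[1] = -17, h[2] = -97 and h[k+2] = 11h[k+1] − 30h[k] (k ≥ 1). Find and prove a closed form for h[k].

Claim: h[k] = -5^k − 2·6^k.

Base cases: h[1] = -17 and -5^1 − 2·6^1 = -17; h[2] = -97 and -5^2 − 2·6^2 = -97.
Assume h[i] = -5^i − 2·6^i for all 1 ≤ i ≤ j, where j ≥ 2.
Then h[j+1] = 11h[j] − 30h[j−1] = 11·(-5^j − 2·6^j) − 30·(-5^{j−1} − 2·6^{j−1}) = -(11·5 − 30)5^{j−1} − 2·(11·6 − 30)6^{j−1} = -25·5^{j−1} − 72·6^{j−1} = -5^{j+1} − 2·6^{j+1}.
Hence h[k] = -5^k − 2·6^k for every k ≥ 1, by strong induction.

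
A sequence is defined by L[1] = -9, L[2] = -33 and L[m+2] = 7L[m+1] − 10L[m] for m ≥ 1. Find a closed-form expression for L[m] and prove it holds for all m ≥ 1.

Claim: L[m] = -5^m − 2·2^m.

Base cases: L[1] = -9 and -5^1 − 2·2^1 = -9; L[2] = -33 and -5^2 − 2·2^2 = -33.
Assume L[i] = -5^i − 2·2^i for all 1 ≤ i ≤ j, where j ≥ 2.
Then L[j+1] = 7L[j] − 10L[j−1] = 7·(-5^j − 2·2^j) − 10·(-5^{j−1} − 2·2^{j−1}) = -(7·5 − 10)5^{j−1} − 2·(7·2 − 10)2^{j−1} = -25·5^{j−1} − 8·2^{j−1} = -5^{j+1} − 2·2^{j+1}.
By strong induction, L[m] = -5^m − 2·2^m for all m ≥ 1.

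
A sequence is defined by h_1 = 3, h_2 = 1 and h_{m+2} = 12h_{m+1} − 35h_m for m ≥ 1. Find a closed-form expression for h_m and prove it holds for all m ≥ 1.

Claim: h_m = -7^m + 2·5^m.

Base cases: h_1 = 3 and -7^1 + 2·5^1 = 3; h_2 = 1 and -7^2 + 2·5^2 = 1.
Assume h_i = -7^i + 2·5^i for all 1 ≤ i ≤ j, where j ≥ 2.
Then h_{j+1} = 12h_j − 35h_{j−1} = 12·(-7^j + 2·5^j) − 35·(-7^{j−1} + 2·5^{j−1}) = -(12·7 − 35)7^{j−1} + 2·(12·5 − 35)5^{j−1} = -49·7^{j−1} + 50·5^{j−1} = -7^{j+1} + 2·5^{j+1}.
So the formula holds for j+1, and by strong induction h_m = -7^m + 2·5^m for all m ≥ 1.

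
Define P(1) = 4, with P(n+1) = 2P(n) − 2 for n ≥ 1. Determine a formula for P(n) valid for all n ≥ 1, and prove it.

Claim: P(n) = 2^n + 2.

Base case: P(1) = 4, and 2^1 + 2 = 2 + 2 = 4.
Assume P(j) = 2^j + 2 for some j ≥ 1.
Then P(j+1) = 2P(j) − 2 = 2·(2^j + 2) − 2 = 2^{j+1} + 4 − 2 = 2^{j+1} + 2.
Hence P(n) = 2^n + 2 for every n ≥ 1, by induction.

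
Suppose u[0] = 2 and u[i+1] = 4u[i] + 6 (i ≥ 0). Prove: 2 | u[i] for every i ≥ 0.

Base case: u[0] = 2 = 2·1, so 2 | u[0].
Assume 2 | u[k], so u[k] = 2t for some integer t.
Then u[k+1] = 4u[k] + 6 = 4·(2t) + 6 = 2(4t + 3), so 2 | u[k+1].
So the property holds for k+1, and by induction 2 | u[i] for all i ≥ 0.

2 | u[i]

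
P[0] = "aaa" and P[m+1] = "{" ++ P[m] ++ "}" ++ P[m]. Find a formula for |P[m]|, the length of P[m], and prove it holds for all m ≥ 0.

Claim: |P[m]| = 5·2^m − 2.

Base case: |P[0]| = 3, and 5·2^0 − 2 = 3.
Assume |P[j]| = 5·2^j − 2.
Then |P[j+1]| = 1 + |P[j]| + 1 + |P[j]| = 2|P[j]| + 2 = 2(5·2^j − 2) + 2 = 5·2^{j+1} − 4 + 2 = 5·2^{j+1} − 2.
So the formula holds for j+1, and by induction |P[m]| = 5·2^m − 2 for all m ≥ 0.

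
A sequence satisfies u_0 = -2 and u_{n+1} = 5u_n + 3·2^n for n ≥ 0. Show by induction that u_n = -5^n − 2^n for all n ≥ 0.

Base case: u_0 = -2, and -5^0 − 2^0 = -1 − 1 = -2.
Assume u_r = -5^r − 2^r for some r ≥ 0.
Then u_{r+1} = 5u_r + 3·2^r = 5·(-5^r − 2^r) + 3·2^r = -5^{r+1} − 5·2^r + 3·2^r = -5^{r+1} − 2·2^r = -5^{r+1} − 2^{r+1}.
So the formula holds for r+1, and by induction u_n = -5^n − 2^n for all n ≥ 0.

u_n = -5^n − 2^n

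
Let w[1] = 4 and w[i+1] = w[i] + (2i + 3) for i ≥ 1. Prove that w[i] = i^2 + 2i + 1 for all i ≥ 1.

Base case: w[1] = 4, and 1^2 + 2·1 + 1 = 4.
Assume w[j] = j^2 + 2j + 1.
Then w[j+1] = w[j] + (2j + 3) = (j^2 + 2j + 1) + (2j + 3) = j^2 + 4j + 4,
and (j+1)^2 + 2·(j+1) + 1 = j^2 + 4j + 4.
This completes the inductive step, so w[i] = i^2 + 2i + 1 for all i ≥ 1.

w[i] = i^2 + 2i + 1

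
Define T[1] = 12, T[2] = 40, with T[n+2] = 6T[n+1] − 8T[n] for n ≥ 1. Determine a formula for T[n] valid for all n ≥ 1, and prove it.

Claim: T[n] = 2·2^n + 2·4^n.

Base cases: T[1] = 12 and 2·2^1 + 2·4^1 = 12; T[2] = 40 and 2·2^2 + 2·4^2 = 40.
Assume T[j] = 2·2^j + 2·4^j for all 1 ≤ j ≤ r, where r ≥ 2.
Then T[r+1] = 6T[r] − 8T[r−1] = 6·(2·2^r + 2·4^r) − 8·(2·2^{r−1} + 2·4^{r−1}) = 2·(6·2 − 8)2^{r−1} + 2·(6·4 − 8)4^{r−1} = 8·2^{r−1} + 32·4^{r−1} = 2·2^{r+1} + 2·4^{r+1}.
This completes the inductive step, so T[n] = 2·2^n + 2·4^n for all n ≥ 1.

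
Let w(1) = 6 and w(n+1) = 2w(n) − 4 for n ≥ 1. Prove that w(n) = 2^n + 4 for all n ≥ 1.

Base case: w(1) = 6, and 2^1 + 4 = 2 + 4 = 6.
Assume w(j) = 2^j + 4 for some j ≥ 1.
Then w(j+1) = 2w(j) − 4 = 2·(2^j + 4) − 4 = 2^{j+1} + 8 − 4 = 2^{j+1} + 4.
So the formula holds for j+1, and by induction w(n) = 2^n + 4 for all n ≥ 1.

w(n) = 2^n + 4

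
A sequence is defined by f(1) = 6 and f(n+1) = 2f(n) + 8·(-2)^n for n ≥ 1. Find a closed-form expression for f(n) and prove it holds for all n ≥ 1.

Claim: f(n) = 2^n − 2·(-2)^n.

Base case: f(1) = 6, and 2^1 − 2·(-2)^1 = 2 + 4 = 6.
Assume f(m) = 2^m − 2·(-2)^m for some m ≥ 1.
Then f(m+1) = 2f(m) + 8·(-2)^m = 2·(2^m − 2·(-2)^m) + 8·(-2)^m = 2^{m+1} − 4·(-2)^m + 8·(-2)^m = 2^{m+1} + 4·(-2)^m = 2^{m+1} − 2·(-2)^{m+1}.
This completes the inductive step, so f(n) = 2^n − 2·(-2)^n for all n ≥ 1.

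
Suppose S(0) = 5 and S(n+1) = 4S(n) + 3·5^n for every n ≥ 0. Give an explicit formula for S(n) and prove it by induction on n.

Claim: S(n) = 2·4^n + 3·5^n.

Base case: S(0) = 5, and 2·4^0 + 3·5^0 = 2 + 3 = 5.
Assume S(r) = 2·4^r + 3·5^r for some r ≥ 0.
Then S(r+1) = 4S(r) + 3·5^r = 4·(2·4^r + 3·5^r) + 3·5^r = 2·4^{r+1} + 12·5^r + 3·5^r = 2·4^{r+1} + 15·5^r = 2·4^{r+1} + 3·5^{r+1}.
By induction, S(n) = 2·4^n + 3·5^n for all n ≥ 0.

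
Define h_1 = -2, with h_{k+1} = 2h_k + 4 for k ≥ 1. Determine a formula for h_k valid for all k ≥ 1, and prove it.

Claim: h_k = 2^k − 4.

Base case: h_1 = -2, and 2^1 − 4 = 2 − 4 = -2.
Assume h_r = 2^r − 4 for some r ≥ 1.
Then h_{r+1} = 2h_r + 4 = 2·(2^r − 4) + 4 = 2^{r+1} − 8 + 4 = 2^{r+1} − 4.
So the formula holds for r+1, and by induction h_k = 2^k − 4 for all k ≥ 1.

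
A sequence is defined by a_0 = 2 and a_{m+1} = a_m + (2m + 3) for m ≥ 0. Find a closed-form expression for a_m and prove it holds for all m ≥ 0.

Claim: a_m = m^2 + 2m + 2.

Base case: a_0 = 2, and 0^2 + 2·0 + 2 = 2.
Assume a_r = r^2 + 2r + 2.
Then a_{r+1} = a_r + (2r + 3) = (r^2 + 2r + 2) + (2r + 3) = r^2 + 4r + 5,
and (r+1)^2 + 2·(r+1) + 2 = r^2 + 4r + 5.
This completes the inductive step, so a_m = m^2 + 2m + 2 for all m ≥ 0.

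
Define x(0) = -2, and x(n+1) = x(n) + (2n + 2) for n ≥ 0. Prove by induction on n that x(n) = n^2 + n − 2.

Base case: x(0) = -2, and 0^2 + 0 − 2 = -2.
Assume x(j) = j^2 + j − 2.
Then x(j+1) = x(j) + (2j + 2) = (j^2 + j − 2) + (2j + 2) = j^2 + 3j,
and (j+1)^2 + (j+1) − 2 = j^2 + 3j.
This completes the inductive step, so x(n) = n^2 + n − 2 for all n ≥ 0.

x(n) = n^2 + n − 2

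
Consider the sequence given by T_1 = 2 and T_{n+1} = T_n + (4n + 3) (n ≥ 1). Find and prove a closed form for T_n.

Claim: T_n = 2n^2 + n − 1.

Base case: T_1 = 2, and 2·1^2 + 1 − 1 = 2.
Assume T_k = 2k^2 + k − 1.
Then T_{k+1} = T_k + (4k + 3) = (2k^2 + k − 1) + (4k + 3) = 2k^2 + 5k + 2,
and 2·(k+1)^2 + (k+1) − 1 = 2k^2 + 5k + 2.
This completes the inductive step, so T_n = 2n^2 + n − 1 for all n ≥ 1.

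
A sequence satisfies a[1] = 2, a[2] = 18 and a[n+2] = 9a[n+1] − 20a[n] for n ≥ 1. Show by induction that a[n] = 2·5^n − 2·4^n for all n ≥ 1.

Base cases: a[1] = 2 and 2·5^1 − 2·4^1 = 2; a[2] = 18 and 2·5^2 − 2·4^2 = 18.
Assume a[i] = 2·5^i − 2·4^i for all 1 ≤ i ≤ j, where j ≥ 2.
Then a[j+1] = 9a[j] − 20a[j−1] = 9·(2·5^j − 2·4^j) − 20·(2·5^{j−1} − 2·4^{j−1}) = 2·(9·5 − 20)5^{j−1} − 2·(9·4 − 20)4^{j−1} = 50·5^{j−1} − 32·4^{j−1} = 2·5^{j+1} − 2·4^{j+1}.
So the formula holds for j+1, and by strong induction a[n] = 2·5^n − 2·4^n for all n ≥ 1.

a[n] = 2·5^n − 2·4^n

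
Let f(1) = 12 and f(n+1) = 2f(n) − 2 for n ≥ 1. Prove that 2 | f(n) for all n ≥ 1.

Base case: f(1) = 12 = 2·6, so 2 | f(1).
Assume 2 | f(r), so f(r) = 2t for some integer t.
Then f(r+1) = 2f(r) − 2 = 2·(2t) − 2 = 2(2t − 1), so 2 | f(r+1).
This completes the inductive step, so 2 | f(n) for all n ≥ 1.

2 | f(n)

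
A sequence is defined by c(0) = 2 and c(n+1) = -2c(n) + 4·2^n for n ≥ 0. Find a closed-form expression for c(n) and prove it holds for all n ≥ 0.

Claim: c(n) = (-2)^n + 2^n.

Base case: c(0) = 2, and (-2)^0 + 2^0 = 1 + 1 = 2.
Assume c(r) = (-2)^r + 2^r for some r ≥ 0.
Then c(r+1) = -2c(r) + 4·2^r = -2·((-2)^r + 2^r) + 4·2^r = (-2)^{r+1} − 2·2^r + 4·2^r = (-2)^{r+1} + 2·2^r = (-2)^{r+1} + 2^{r+1}.
Hence c(n) = (-2)^n + 2^n for every n ≥ 0, by induction.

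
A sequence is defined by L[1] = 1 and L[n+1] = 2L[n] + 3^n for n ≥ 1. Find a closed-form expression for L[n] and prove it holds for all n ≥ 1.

Claim: L[n] = -2^n + 3^n.

Base case: L[1] = 1, and -2^1 + 3^1 = -2 + 3 = 1.
Assume L[k] = -2^k + 3^k for some k ≥ 1.
Then L[k+1] = 2L[k] + 3^k = 2·(-2^k + 3^k) + 3^k = -2^{k+1} + 2·3^k + 3^k = -2^{k+1} + 3·3^k = -2^{k+1} + 3^{k+1}.
Hence L[n] = -2^n + 3^n for every n ≥ 1, by induction.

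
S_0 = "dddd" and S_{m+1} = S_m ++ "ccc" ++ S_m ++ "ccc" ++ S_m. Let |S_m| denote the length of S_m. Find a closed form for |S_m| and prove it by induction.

Claim: |S_m| = 7·3^m − 3.

Base case: |S_0| = 4, and 7·3^0 − 3 = 4.
Assume |S_k| = 7·3^k − 3.
Then |S_{k+1}| = 3|S_k| + 6 = 3(7·3^k − 3) + 6 = 7·3^{k+1} − 9 + 6 = 7·3^{k+1} − 3.
This completes the inductive step, so |S_m| = 7·3^m − 3 for all m ≥ 0.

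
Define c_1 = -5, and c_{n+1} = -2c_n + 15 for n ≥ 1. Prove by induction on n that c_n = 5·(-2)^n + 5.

Base case: c_1 = -5, and 5·(-2)^1 + 5 = -10 + 5 = -5.
Assume c_m = 5·(-2)^m + 5 for some m ≥ 1.
Then c_{m+1} = -2c_m + 15 = -2·(5·(-2)^m + 5) + 15 = -10·(-2)^m − 10 + 15 = 5·(-2)^{m+1} + 5.
Hence c_n = 5·(-2)^n + 5 for every n ≥ 1, by induction.

c_n = 5·(-2)^n + 5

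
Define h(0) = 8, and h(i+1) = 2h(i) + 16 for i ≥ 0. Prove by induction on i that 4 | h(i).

Base case: h(0) = 8 = 4·2, so 4 | h(0).
Assume 4 | h(m), so h(m) = 4t for some integer t.
Then h(m+1) = 2h(m) + 16 = 2·(4t) + 16 = 4(2t + 4), so 4 | h(m+1).
By induction, 4 | h(i) for all i ≥ 0.

4 | h(i)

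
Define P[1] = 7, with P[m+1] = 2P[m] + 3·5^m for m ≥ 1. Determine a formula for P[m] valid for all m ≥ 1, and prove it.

Claim: P[m] = 2^m + 5^m.

Base case: P[1] = 7, and 2^1 + 5^1 = 2 + 5 = 7.
Assume P[r] = 2^r + 5^r for some r ≥ 1.
Then P[r+1] = 2P[r] + 3·5^r = 2·(2^r + 5^r) + 3·5^r = 2^{r+1} + 2·5^r + 3·5^r = 2^{r+1} + 5·5^r = 2^{r+1} + 5^{r+1}.
Hence P[m] = 2^m + 5^m for every m ≥ 1, by induction.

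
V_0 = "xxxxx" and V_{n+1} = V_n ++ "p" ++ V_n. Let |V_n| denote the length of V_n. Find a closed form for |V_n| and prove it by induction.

Claim: |V_n| = 6·2^n − 1.

Base case: |V_0| = 5, and 6·2^0 − 1 = 5.
Assume |V_m| = 6·2^m − 1.
Then |V_{m+1}| = |V_m| + 1 + |V_m| = 2|V_m| + 1 = 2(6·2^m − 1) + 1 = 6·2^{m+1} − 2 + 1 = 6·2^{m+1} − 1.
So the formula holds for m+1, and by induction |V_n| = 6·2^n − 1 for all n ≥ 0.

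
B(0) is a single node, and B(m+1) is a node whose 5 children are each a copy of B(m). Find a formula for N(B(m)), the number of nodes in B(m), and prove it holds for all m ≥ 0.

Claim: N(B(m)) = (5^{m+1} − 1)/4.

Base case: N(B(0)) = 1, and (5^{0+1} − 1)/4 = 1.
Assume N(B(j)) = (5^{j+1} − 1)/4.
Then N(B(j+1)) = 1 + 5N(B(j)) = 1 + 5·(5^{j+1} − 1)/4 = 1 + (5^{j+2} − 5)/4 = (4 + 5^{j+2} − 5)/4 = (5^{j+2} − 1)/4.
This completes the inductive step, so N(B(m)) = (5^{m+1} − 1)/4 for all m ≥ 0.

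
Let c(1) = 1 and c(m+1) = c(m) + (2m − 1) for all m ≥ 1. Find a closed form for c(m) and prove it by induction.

Claim: c(m) = m^2 − 2m + 2.

Base case: c(1) = 1, and 1^2 − 2·1 + 2 = 1.
Assume c(k) = k^2 − 2k + 2.
Then c(k+1) = c(k) + (2k − 1) = (k^2 − 2k + 2) + (2k − 1) = k^2 + 1,
and (k+1)^2 − 2·(k+1) + 2 = k^2 + 1.
Hence c(m) = m^2 − 2m + 2 for every m ≥ 1, by induction.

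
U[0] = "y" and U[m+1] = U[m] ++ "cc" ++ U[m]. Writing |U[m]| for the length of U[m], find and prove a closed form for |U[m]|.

Claim: |U[m]| = 3·2^m − 2.

Base case: |U[0]| = 1, and 3·2^0 − 2 = 1.
Assume |U[k]| = 3·2^k − 2.
Then |U[k+1]| = |U[k]| + 2 + |U[k]| = 2|U[k]| + 2 = 2(3·2^k − 2) + 2 = 3·2^{k+1} − 4 + 2 = 3·2^{k+1} − 2.
So the formula holds for k+1, and by induction |U[m]| = 3·2^m − 2 for all m ≥ 0.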